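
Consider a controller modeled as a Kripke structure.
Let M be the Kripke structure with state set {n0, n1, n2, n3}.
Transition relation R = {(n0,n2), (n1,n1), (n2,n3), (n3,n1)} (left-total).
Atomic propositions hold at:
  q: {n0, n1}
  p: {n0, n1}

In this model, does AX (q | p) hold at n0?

No

Sat(q | p) = {n0, n1}
Sat(AX (q | p)) = {s : every successor in {n0, n1}} = {n1, n3}
n0 ∉ Sat(AX (q | p)) = {n1, n3}, so the formula does not hold at n0.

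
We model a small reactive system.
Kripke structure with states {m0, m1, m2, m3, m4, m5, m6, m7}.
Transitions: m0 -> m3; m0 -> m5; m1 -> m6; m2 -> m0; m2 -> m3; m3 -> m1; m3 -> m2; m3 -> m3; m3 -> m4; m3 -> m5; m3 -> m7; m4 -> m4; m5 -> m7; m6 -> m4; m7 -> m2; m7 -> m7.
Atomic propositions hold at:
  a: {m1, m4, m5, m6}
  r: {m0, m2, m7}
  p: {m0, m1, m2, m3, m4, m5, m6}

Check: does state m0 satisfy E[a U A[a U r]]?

A[a U r]: least fixpoint, start Z0 = Sat(r) = {m0, m2, m7}, add states in Sat(a) with every successor in Z. Z1 = {m0, m2, m5, m7}; fixed.
Sat(A[a U r]) = {m0, m2, m5, m7}
E[a U A[a U r]]: least fixpoint, start Z0 = Sat(A[a U r]) = {m0, m2, m5, m7}, add states in Sat(a) with some successor in Z. Already a fixed point.
Sat(E[a U A[a U r]]) = {m0, m2, m5, m7}
m0 ∈ Sat(E[a U A[a U r]]) = {m0, m2, m5, m7}, so the formula holds at m0.

Yes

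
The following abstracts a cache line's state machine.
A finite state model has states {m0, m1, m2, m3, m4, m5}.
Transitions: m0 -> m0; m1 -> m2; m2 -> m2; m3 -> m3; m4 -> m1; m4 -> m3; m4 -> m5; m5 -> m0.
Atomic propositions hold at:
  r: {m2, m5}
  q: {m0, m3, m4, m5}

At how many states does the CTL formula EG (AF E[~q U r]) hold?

Sat(~q) = {m1, m2}
E[~q U r]: least fixpoint, start Z0 = Sat(r) = {m2, m5}, add states in Sat(~q) with some successor in Z. Z1 = {m1, m2, m5}; fixed.
Sat(E[~q U r]) = {m1, m2, m5}
AF E[~q U r]: least fixpoint, start Z0 = {m1, m2, m5}, add states with every successor in Z. Already a fixed point.
Sat(AF E[~q U r]) = {m1, m2, m5}
EG (AF E[~q U r]): greatest fixpoint, start Z0 = {m1, m2, m5}, keep only states in Sat with some successor in Z. Z1 = {m1, m2}; fixed.
Sat(EG (AF E[~q U r])) = {m1, m2}
|Sat(EG (AF E[~q U r]))| = |{m1, m2}| = 2.

2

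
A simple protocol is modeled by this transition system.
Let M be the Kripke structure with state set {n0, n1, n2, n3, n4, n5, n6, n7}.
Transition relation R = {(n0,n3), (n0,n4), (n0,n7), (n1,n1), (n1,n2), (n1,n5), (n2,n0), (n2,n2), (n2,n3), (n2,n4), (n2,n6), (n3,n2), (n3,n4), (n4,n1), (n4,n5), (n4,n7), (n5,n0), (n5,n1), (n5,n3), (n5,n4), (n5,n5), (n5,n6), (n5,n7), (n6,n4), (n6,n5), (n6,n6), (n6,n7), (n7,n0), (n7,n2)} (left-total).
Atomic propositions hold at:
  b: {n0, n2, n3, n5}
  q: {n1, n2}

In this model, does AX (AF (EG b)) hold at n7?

EG b: greatest fixpoint, start Z0 = {n0, n2, n3, n5}, keep only states in Sat with some successor in Z. Already a fixed point.
Sat(EG b) = {n0, n2, n3, n5}
AF (EG b): least fixpoint, start Z0 = {n0, n2, n3, n5}, add states with every successor in Z. Z1 = {n0, n2, n3, n5, n7}; fixed.
Sat(AF (EG b)) = {n0, n2, n3, n5, n7}
Sat(AX (AF (EG b))) = {s : every successor in {n0, n2, n3, n5, n7}} = {n7}
n7 ∈ Sat(AX (AF (EG b))) = {n7}, so the formula holds at n7.

Yes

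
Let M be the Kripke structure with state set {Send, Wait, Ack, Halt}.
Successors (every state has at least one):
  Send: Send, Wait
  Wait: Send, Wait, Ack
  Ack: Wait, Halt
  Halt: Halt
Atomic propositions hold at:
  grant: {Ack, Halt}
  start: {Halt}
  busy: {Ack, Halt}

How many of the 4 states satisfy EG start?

1

EG start: greatest fixpoint, start Z0 = {Halt}, keep only states in Sat with some successor in Z. Already a fixed point.
Sat(EG start) = {Halt}
|Sat(EG start)| = |{Halt}| = 1.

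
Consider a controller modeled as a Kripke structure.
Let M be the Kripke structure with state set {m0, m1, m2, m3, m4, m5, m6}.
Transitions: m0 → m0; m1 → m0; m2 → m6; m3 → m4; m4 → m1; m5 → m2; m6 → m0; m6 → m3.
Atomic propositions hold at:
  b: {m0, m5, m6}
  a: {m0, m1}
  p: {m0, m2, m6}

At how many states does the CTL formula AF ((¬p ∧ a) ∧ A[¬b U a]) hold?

Sat(¬p) = {m1, m3, m4, m5}
Sat(¬p ∧ a) = {m1}
Sat(¬b) = {m1, m2, m3, m4}
A[¬b U a]: least fixpoint, start Z0 = Sat(a) = {m0, m1}, add states in Sat(¬b) with every successor in Z. Z1 = {m0, m1, m4}; Z2 = {m0, m1, m3, m4}; fixed.
Sat(A[¬b U a]) = {m0, m1, m3, m4}
Sat((¬p ∧ a) ∧ A[¬b U a]) = {m1}
AF ((¬p ∧ a) ∧ A[¬b U a]): least fixpoint, start Z0 = {m1}, add states with every successor in Z. Z1 = {m1, m4}; Z2 = {m1, m3, m4}; fixed.
Sat(AF ((¬p ∧ a) ∧ A[¬b U a])) = {m1, m3, m4}
|Sat(AF ((¬p ∧ a) ∧ A[¬b U a]))| = |{m1, m3, m4}| = 3.

3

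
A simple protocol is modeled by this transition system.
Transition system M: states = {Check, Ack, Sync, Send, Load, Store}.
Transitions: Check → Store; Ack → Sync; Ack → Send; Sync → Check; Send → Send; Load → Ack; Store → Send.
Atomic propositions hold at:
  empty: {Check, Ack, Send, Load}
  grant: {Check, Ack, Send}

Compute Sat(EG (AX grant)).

Sat(AX grant) = {s : every successor in {Check, Ack, Send}} = {Sync, Send, Load, Store}
EG (AX grant): greatest fixpoint, start Z0 = {Sync, Send, Load, Store}, keep only states in Sat with some successor in Z. Z1 = {Send, Store}; fixed.
Sat(EG (AX grant)) = {Send, Store}

{Send, Store}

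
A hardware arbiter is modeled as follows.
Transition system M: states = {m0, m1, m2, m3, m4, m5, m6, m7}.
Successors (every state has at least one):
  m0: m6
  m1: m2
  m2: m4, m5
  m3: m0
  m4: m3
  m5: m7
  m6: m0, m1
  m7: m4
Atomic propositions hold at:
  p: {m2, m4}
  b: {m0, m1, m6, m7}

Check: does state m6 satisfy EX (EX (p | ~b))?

Yes

Sat(~b) = {m2, m3, m4, m5}
Sat(p | ~b) = {m2, m3, m4, m5}
Sat(EX (p | ~b)) = {s : some successor in {m2, m3, m4, m5}} = {m1, m2, m4, m7}
Sat(EX (EX (p | ~b))) = {s : some successor in {m1, m2, m4, m7}} = {m1, m2, m5, m6, m7}
m6 ∈ Sat(EX (EX (p | ~b))) = {m1, m2, m5, m6, m7}, so the formula holds at m6.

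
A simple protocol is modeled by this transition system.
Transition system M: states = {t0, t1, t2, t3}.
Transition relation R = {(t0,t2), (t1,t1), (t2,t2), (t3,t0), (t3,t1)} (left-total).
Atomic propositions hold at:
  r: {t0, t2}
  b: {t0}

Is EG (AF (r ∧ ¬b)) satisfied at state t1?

No

Sat(¬b) = {t1, t2, t3}
Sat(r ∧ ¬b) = {t2}
AF (r ∧ ¬b): least fixpoint, start Z0 = {t2}, add states with every successor in Z. Z1 = {t0, t2}; fixed.
Sat(AF (r ∧ ¬b)) = {t0, t2}
EG (AF (r ∧ ¬b)): greatest fixpoint, start Z0 = {t0, t2}, keep only states in Sat with some successor in Z. Already a fixed point.
Sat(EG (AF (r ∧ ¬b))) = {t0, t2}
t1 ∉ Sat(EG (AF (r ∧ ¬b))) = {t0, t2}, so the formula does not hold at t1.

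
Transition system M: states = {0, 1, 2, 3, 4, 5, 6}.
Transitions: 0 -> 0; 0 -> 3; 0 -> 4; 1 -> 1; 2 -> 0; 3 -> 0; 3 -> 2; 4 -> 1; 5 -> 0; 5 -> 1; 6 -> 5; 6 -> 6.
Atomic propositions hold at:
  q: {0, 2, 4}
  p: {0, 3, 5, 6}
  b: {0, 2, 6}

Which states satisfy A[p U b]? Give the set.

{0, 2, 3, 6}

A[p U b]: least fixpoint, start Z0 = Sat(b) = {0, 2, 6}, add states in Sat(p) with every successor in Z. Z1 = {0, 2, 3, 6}; fixed.
Sat(A[p U b]) = {0, 2, 3, 6}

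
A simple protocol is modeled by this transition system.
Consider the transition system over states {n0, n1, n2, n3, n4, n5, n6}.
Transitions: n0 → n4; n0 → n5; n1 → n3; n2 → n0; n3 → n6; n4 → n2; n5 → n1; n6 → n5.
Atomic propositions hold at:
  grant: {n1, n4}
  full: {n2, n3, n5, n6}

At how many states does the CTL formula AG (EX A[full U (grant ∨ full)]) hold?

4

Sat(grant ∨ full) = {n1, n2, n3, n4, n5, n6}
A[full U (grant ∨ full)]: least fixpoint, start Z0 = Sat((grant ∨ full)) = {n1, n2, n3, n4, n5, n6}, add states in Sat(full) with every successor in Z. Already a fixed point.
Sat(A[full U (grant ∨ full)]) = {n1, n2, n3, n4, n5, n6}
Sat(EX A[full U (grant ∨ full)]) = {s : some successor in {n1, n2, n3, n4, n5, n6}} = {n0, n1, n3, n4, n5, n6}
AG (EX A[full U (grant ∨ full)]): greatest fixpoint, start Z0 = {n0, n1, n3, n4, n5, n6}, keep only states in Sat with every successor in Z. Z1 = {n0, n1, n3, n5, n6}; Z2 = {n1, n3, n5, n6}; fixed.
Sat(AG (EX A[full U (grant ∨ full)])) = {n1, n3, n5, n6}
|Sat(AG (EX A[full U (grant ∨ full)]))| = |{n1, n3, n5, n6}| = 4.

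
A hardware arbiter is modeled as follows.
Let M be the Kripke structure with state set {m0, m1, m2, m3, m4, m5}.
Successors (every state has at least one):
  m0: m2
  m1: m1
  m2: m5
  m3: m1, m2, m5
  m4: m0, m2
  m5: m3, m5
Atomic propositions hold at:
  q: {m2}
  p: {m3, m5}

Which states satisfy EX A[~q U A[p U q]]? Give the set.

{m0, m3, m4}

Sat(~q) = {m0, m1, m3, m4, m5}
A[p U q]: least fixpoint, start Z0 = Sat(q) = {m2}, add states in Sat(p) with every successor in Z. Already a fixed point.
Sat(A[p U q]) = {m2}
A[~q U A[p U q]]: least fixpoint, start Z0 = Sat(A[p U q]) = {m2}, add states in Sat(~q) with every successor in Z. Z1 = {m0, m2}; Z2 = {m0, m2, m4}; fixed.
Sat(A[~q U A[p U q]]) = {m0, m2, m4}
Sat(EX A[~q U A[p U q]]) = {s : some successor in {m0, m2, m4}} = {m0, m3, m4}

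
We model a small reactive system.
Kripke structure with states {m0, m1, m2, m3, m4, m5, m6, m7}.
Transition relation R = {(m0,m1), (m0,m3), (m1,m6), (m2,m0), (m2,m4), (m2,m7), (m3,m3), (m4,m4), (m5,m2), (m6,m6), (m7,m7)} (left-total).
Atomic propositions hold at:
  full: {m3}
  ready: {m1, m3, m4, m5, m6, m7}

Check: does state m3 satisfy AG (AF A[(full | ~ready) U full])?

Yes

Sat(~ready) = {m0, m2}
Sat(full | ~ready) = {m0, m2, m3}
A[(full | ~ready) U full]: least fixpoint, start Z0 = Sat(full) = {m3}, add states in Sat(full | ~ready) with every successor in Z. Already a fixed point.
Sat(A[(full | ~ready) U full]) = {m3}
AF A[(full | ~ready) U full]: least fixpoint, start Z0 = {m3}, add states with every successor in Z. Already a fixed point.
Sat(AF A[(full | ~ready) U full]) = {m3}
AG (AF A[(full | ~ready) U full]): greatest fixpoint, start Z0 = {m3}, keep only states in Sat with every successor in Z. Already a fixed point.
Sat(AG (AF A[(full | ~ready) U full])) = {m3}
m3 ∈ Sat(AG (AF A[(full | ~ready) U full])) = {m3}, so the formula holds at m3.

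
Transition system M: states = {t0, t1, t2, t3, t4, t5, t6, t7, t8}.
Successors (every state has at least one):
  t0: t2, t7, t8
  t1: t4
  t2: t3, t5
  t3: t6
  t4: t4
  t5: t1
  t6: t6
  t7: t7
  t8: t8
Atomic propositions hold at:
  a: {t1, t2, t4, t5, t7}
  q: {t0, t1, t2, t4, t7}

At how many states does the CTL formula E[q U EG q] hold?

EG q: greatest fixpoint, start Z0 = {t0, t1, t2, t4, t7}, keep only states in Sat with some successor in Z. Z1 = {t0, t1, t4, t7}; fixed.
Sat(EG q) = {t0, t1, t4, t7}
E[q U EG q]: least fixpoint, start Z0 = Sat(EG q) = {t0, t1, t4, t7}, add states in Sat(q) with some successor in Z. Already a fixed point.
Sat(E[q U EG q]) = {t0, t1, t4, t7}
|Sat(E[q U EG q])| = |{t0, t1, t4, t7}| = 4.

4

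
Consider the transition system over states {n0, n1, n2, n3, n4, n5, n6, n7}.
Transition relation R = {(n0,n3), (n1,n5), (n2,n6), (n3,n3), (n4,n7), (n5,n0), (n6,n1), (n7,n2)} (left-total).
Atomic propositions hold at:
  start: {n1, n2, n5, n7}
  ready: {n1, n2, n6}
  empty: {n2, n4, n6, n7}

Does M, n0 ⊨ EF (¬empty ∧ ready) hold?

No

Sat(¬empty) = {n0, n1, n3, n5}
Sat(¬empty ∧ ready) = {n1}
EF (¬empty ∧ ready): least fixpoint, start Z0 = {n1}, add states with some successor in Z. Z1 = {n1, n6}; Z2 = {n1, n2, n6}; Z3 = {n1, n2, n6, n7}; Z4 = {n1, n2, n4, n6, n7}; fixed.
Sat(EF (¬empty ∧ ready)) = {n1, n2, n4, n6, n7}
n0 ∉ Sat(EF (¬empty ∧ ready)) = {n1, n2, n4, n6, n7}, so the formula does not hold at n0.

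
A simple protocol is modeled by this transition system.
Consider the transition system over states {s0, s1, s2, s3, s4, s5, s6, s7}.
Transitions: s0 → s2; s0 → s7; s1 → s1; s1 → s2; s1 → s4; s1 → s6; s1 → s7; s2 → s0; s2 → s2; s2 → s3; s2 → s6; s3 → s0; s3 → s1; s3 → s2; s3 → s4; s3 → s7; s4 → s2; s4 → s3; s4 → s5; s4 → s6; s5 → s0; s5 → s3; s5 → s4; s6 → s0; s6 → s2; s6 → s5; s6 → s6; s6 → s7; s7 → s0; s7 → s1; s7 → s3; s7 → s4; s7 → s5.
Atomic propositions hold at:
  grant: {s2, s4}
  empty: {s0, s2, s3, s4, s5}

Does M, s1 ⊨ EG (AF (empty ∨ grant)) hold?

Sat(empty ∨ grant) = {s0, s2, s3, s4, s5}
AF (empty ∨ grant): least fixpoint, start Z0 = {s0, s2, s3, s4, s5}, add states with every successor in Z. Already a fixed point.
Sat(AF (empty ∨ grant)) = {s0, s2, s3, s4, s5}
EG (AF (empty ∨ grant)): greatest fixpoint, start Z0 = {s0, s2, s3, s4, s5}, keep only states in Sat with some successor in Z. Already a fixed point.
Sat(EG (AF (empty ∨ grant))) = {s0, s2, s3, s4, s5}
s1 ∉ Sat(EG (AF (empty ∨ grant))) = {s0, s2, s3, s4, s5}, so the formula does not hold at s1.

No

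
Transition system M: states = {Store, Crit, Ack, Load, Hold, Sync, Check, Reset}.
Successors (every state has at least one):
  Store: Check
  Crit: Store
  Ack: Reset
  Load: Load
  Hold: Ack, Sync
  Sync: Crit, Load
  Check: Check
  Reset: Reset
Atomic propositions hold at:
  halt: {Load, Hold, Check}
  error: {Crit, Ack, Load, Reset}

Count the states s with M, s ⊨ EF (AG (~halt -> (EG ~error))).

Sat(~halt) = {Store, Crit, Ack, Sync, Reset}
Sat(~error) = {Store, Hold, Sync, Check}
EG ~error: greatest fixpoint, start Z0 = {Store, Hold, Sync, Check}, keep only states in Sat with some successor in Z. Z1 = {Store, Hold, Check}; Z2 = {Store, Check}; fixed.
Sat(EG ~error) = {Store, Check}
Sat(~halt -> (EG ~error)) = {Store, Load, Hold, Check}
AG (~halt -> (EG ~error)): greatest fixpoint, start Z0 = {Store, Load, Hold, Check}, keep only states in Sat with every successor in Z. Z1 = {Store, Load, Check}; fixed.
Sat(AG (~halt -> (EG ~error))) = {Store, Load, Check}
EF (AG (~halt -> (EG ~error))): least fixpoint, start Z0 = {Store, Load, Check}, add states with some successor in Z. Z1 = {Store, Crit, Load, Sync, Check}; Z2 = {Store, Crit, Load, Hold, Sync, Check}; fixed.
Sat(EF (AG (~halt -> (EG ~error)))) = {Store, Crit, Load, Hold, Sync, Check}
|Sat(EF (AG (~halt -> (EG ~error))))| = |{Store, Crit, Load, Hold, Sync, Check}| = 6.

6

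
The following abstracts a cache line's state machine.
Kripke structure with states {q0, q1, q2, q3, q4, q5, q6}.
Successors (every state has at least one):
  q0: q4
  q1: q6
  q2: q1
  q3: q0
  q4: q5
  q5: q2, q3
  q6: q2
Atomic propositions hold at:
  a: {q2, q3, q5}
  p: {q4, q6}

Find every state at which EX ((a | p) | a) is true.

{q0, q1, q4, q5, q6}

Sat(a | p) = {q2, q3, q4, q5, q6}
Sat((a | p) | a) = {q2, q3, q4, q5, q6}
Sat(EX ((a | p) | a)) = {s : some successor in {q2, q3, q4, q5, q6}} = {q0, q1, q4, q5, q6}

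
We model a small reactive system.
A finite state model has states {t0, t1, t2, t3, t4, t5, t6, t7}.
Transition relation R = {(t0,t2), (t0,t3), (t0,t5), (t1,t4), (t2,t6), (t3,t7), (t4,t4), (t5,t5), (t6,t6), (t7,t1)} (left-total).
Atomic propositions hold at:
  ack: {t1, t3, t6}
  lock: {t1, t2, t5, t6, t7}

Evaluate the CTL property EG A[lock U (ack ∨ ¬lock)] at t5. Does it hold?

No

Sat(¬lock) = {t0, t3, t4}
Sat(ack ∨ ¬lock) = {t0, t1, t3, t4, t6}
A[lock U (ack ∨ ¬lock)]: least fixpoint, start Z0 = Sat((ack ∨ ¬lock)) = {t0, t1, t3, t4, t6}, add states in Sat(lock) with every successor in Z. Z1 = {t0, t1, t2, t3, t4, t6, t7}; fixed.
Sat(A[lock U (ack ∨ ¬lock)]) = {t0, t1, t2, t3, t4, t6, t7}
EG A[lock U (ack ∨ ¬lock)]: greatest fixpoint, start Z0 = {t0, t1, t2, t3, t4, t6, t7}, keep only states in Sat with some successor in Z. Already a fixed point.
Sat(EG A[lock U (ack ∨ ¬lock)]) = {t0, t1, t2, t3, t4, t6, t7}
t5 ∉ Sat(EG A[lock U (ack ∨ ¬lock)]) = {t0, t1, t2, t3, t4, t6, t7}, so the formula does not hold at t5.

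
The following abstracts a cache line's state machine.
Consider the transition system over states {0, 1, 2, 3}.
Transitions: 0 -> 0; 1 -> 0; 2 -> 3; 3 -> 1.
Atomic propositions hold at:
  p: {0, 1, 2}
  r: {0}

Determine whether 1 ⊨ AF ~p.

Sat(~p) = {3}
AF ~p: least fixpoint, start Z0 = {3}, add states with every successor in Z. Z1 = {2, 3}; fixed.
Sat(AF ~p) = {2, 3}
1 ∉ Sat(AF ~p) = {2, 3}, so the formula does not hold at 1.

No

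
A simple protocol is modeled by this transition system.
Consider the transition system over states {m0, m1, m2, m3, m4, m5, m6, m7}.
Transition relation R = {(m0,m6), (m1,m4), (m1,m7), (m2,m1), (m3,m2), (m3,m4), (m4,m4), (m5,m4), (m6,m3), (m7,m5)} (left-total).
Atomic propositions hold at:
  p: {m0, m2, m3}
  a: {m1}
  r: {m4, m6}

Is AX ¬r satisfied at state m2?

Yes

Sat(¬r) = {m0, m1, m2, m3, m5, m7}
Sat(AX ¬r) = {s : every successor in {m0, m1, m2, m3, m5, m7}} = {m2, m6, m7}
m2 ∈ Sat(AX ¬r) = {m2, m6, m7}, so the formula holds at m2.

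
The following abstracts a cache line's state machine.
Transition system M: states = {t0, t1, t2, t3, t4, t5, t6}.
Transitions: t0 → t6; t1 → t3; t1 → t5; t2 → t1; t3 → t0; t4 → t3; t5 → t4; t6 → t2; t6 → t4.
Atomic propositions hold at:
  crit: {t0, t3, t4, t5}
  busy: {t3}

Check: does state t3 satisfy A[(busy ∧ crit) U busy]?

Yes

Sat(busy ∧ crit) = {t3}
A[(busy ∧ crit) U busy]: least fixpoint, start Z0 = Sat(busy) = {t3}, add states in Sat(busy ∧ crit) with every successor in Z. Already a fixed point.
Sat(A[(busy ∧ crit) U busy]) = {t3}
t3 ∈ Sat(A[(busy ∧ crit) U busy]) = {t3}, so the formula holds at t3.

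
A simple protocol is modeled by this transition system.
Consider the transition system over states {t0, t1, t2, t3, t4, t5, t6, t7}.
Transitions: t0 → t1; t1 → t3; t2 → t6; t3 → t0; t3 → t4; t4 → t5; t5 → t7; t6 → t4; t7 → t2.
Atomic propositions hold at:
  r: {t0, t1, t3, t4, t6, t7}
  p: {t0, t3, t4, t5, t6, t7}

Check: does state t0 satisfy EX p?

Sat(EX p) = {s : some successor in {t0, t3, t4, t5, t6, t7}} = {t1, t2, t3, t4, t5, t6}
t0 ∉ Sat(EX p) = {t1, t2, t3, t4, t5, t6}, so the formula does not hold at t0.

No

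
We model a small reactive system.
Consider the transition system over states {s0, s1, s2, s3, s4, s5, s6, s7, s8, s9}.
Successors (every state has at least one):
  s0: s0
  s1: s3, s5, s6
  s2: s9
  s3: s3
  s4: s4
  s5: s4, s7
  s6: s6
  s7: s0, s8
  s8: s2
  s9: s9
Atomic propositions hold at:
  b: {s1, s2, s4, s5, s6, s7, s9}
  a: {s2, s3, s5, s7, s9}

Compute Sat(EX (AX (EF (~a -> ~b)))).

Sat(~a) = {s0, s1, s4, s6, s8}
Sat(~b) = {s0, s3, s8}
Sat(~a -> ~b) = {s0, s2, s3, s5, s7, s8, s9}
EF (~a -> ~b): least fixpoint, start Z0 = {s0, s2, s3, s5, s7, s8, s9}, add states with some successor in Z. Z1 = {s0, s1, s2, s3, s5, s7, s8, s9}; fixed.
Sat(EF (~a -> ~b)) = {s0, s1, s2, s3, s5, s7, s8, s9}
Sat(AX (EF (~a -> ~b))) = {s : every successor in {s0, s1, s2, s3, s5, s7, s8, s9}} = {s0, s2, s3, s7, s8, s9}
Sat(EX (AX (EF (~a -> ~b)))) = {s : some successor in {s0, s2, s3, s7, s8, s9}} = {s0, s1, s2, s3, s5, s7, s8, s9}

{s0, s1, s2, s3, s5, s7, s8, s9}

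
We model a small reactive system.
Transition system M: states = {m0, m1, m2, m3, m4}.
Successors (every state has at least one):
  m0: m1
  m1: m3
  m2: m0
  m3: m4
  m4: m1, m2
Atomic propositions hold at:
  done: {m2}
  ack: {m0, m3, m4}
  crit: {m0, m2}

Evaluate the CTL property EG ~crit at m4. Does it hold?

Sat(~crit) = {m1, m3, m4}
EG ~crit: greatest fixpoint, start Z0 = {m1, m3, m4}, keep only states in Sat with some successor in Z. Already a fixed point.
Sat(EG ~crit) = {m1, m3, m4}
m4 ∈ Sat(EG ~crit) = {m1, m3, m4}, so the formula holds at m4.

Yes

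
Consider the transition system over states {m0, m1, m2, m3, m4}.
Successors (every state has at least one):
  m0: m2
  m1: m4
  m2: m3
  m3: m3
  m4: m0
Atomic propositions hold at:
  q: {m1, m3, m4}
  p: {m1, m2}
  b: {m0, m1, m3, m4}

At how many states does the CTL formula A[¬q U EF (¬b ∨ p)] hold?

4

Sat(¬q) = {m0, m2}
Sat(¬b) = {m2}
Sat(¬b ∨ p) = {m1, m2}
EF (¬b ∨ p): least fixpoint, start Z0 = {m1, m2}, add states with some successor in Z. Z1 = {m0, m1, m2}; Z2 = {m0, m1, m2, m4}; fixed.
Sat(EF (¬b ∨ p)) = {m0, m1, m2, m4}
A[¬q U EF (¬b ∨ p)]: least fixpoint, start Z0 = Sat(EF (¬b ∨ p)) = {m0, m1, m2, m4}, add states in Sat(¬q) with every successor in Z. Already a fixed point.
Sat(A[¬q U EF (¬b ∨ p)]) = {m0, m1, m2, m4}
|Sat(A[¬q U EF (¬b ∨ p)])| = |{m0, m1, m2, m4}| = 4.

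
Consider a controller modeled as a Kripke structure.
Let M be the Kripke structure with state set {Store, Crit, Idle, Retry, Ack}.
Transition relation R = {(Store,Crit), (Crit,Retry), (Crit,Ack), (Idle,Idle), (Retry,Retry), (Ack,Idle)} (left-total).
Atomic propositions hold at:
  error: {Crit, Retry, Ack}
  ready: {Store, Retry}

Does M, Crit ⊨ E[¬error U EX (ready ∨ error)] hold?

Sat(¬error) = {Store, Idle}
Sat(ready ∨ error) = {Store, Crit, Retry, Ack}
Sat(EX (ready ∨ error)) = {s : some successor in {Store, Crit, Retry, Ack}} = {Store, Crit, Retry}
E[¬error U EX (ready ∨ error)]: least fixpoint, start Z0 = Sat(EX (ready ∨ error)) = {Store, Crit, Retry}, add states in Sat(¬error) with some successor in Z. Already a fixed point.
Sat(E[¬error U EX (ready ∨ error)]) = {Store, Crit, Retry}
Crit ∈ Sat(E[¬error U EX (ready ∨ error)]) = {Store, Crit, Retry}, so the formula holds at Crit.

Yes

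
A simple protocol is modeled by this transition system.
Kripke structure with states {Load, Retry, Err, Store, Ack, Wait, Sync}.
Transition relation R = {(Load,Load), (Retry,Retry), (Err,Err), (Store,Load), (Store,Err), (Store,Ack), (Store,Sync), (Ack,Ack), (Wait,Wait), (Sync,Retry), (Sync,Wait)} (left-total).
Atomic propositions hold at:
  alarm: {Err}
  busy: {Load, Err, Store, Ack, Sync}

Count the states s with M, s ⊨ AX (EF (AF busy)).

AF busy: least fixpoint, start Z0 = {Load, Err, Store, Ack, Sync}, add states with every successor in Z. Already a fixed point.
Sat(AF busy) = {Load, Err, Store, Ack, Sync}
EF (AF busy): least fixpoint, start Z0 = {Load, Err, Store, Ack, Sync}, add states with some successor in Z. Already a fixed point.
Sat(EF (AF busy)) = {Load, Err, Store, Ack, Sync}
Sat(AX (EF (AF busy))) = {s : every successor in {Load, Err, Store, Ack, Sync}} = {Load, Err, Store, Ack}
|Sat(AX (EF (AF busy)))| = |{Load, Err, Store, Ack}| = 4.

4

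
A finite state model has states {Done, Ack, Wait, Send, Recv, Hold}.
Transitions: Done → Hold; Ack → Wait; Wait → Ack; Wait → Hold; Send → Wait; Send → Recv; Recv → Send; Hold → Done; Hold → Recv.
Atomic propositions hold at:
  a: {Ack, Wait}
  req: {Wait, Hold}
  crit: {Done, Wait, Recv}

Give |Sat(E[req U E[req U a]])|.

2

E[req U a]: least fixpoint, start Z0 = Sat(a) = {Ack, Wait}, add states in Sat(req) with some successor in Z. Already a fixed point.
Sat(E[req U a]) = {Ack, Wait}
E[req U E[req U a]]: least fixpoint, start Z0 = Sat(E[req U a]) = {Ack, Wait}, add states in Sat(req) with some successor in Z. Already a fixed point.
Sat(E[req U E[req U a]]) = {Ack, Wait}
|Sat(E[req U E[req U a]])| = |{Ack, Wait}| = 2.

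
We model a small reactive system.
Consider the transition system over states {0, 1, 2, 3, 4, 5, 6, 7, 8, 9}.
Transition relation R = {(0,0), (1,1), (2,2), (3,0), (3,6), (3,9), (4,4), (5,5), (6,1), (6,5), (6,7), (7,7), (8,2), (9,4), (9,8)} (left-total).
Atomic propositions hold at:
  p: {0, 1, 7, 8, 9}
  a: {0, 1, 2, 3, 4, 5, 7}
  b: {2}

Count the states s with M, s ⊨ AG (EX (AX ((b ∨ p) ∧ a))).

Sat(b ∨ p) = {0, 1, 2, 7, 8, 9}
Sat((b ∨ p) ∧ a) = {0, 1, 2, 7}
Sat(AX ((b ∨ p) ∧ a)) = {s : every successor in {0, 1, 2, 7}} = {0, 1, 2, 7, 8}
Sat(EX (AX ((b ∨ p) ∧ a))) = {s : some successor in {0, 1, 2, 7, 8}} = {0, 1, 2, 3, 6, 7, 8, 9}
AG (EX (AX ((b ∨ p) ∧ a))): greatest fixpoint, start Z0 = {0, 1, 2, 3, 6, 7, 8, 9}, keep only states in Sat with every successor in Z. Z1 = {0, 1, 2, 3, 7, 8}; Z2 = {0, 1, 2, 7, 8}; fixed.
Sat(AG (EX (AX ((b ∨ p) ∧ a)))) = {0, 1, 2, 7, 8}
|Sat(AG (EX (AX ((b ∨ p) ∧ a))))| = |{0, 1, 2, 7, 8}| = 5.

5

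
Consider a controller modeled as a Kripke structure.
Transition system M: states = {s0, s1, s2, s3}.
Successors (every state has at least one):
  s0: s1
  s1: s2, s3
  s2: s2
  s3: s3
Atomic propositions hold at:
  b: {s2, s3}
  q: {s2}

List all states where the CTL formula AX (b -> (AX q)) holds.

Sat(AX q) = {s : every successor in {s2}} = {s2}
Sat(b -> (AX q)) = {s0, s1, s2}
Sat(AX (b -> (AX q))) = {s : every successor in {s0, s1, s2}} = {s0, s2}

{s0, s2}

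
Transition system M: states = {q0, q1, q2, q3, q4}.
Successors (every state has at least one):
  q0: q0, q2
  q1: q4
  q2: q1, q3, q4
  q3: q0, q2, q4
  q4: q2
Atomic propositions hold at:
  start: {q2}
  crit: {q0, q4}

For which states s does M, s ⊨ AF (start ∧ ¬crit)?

Sat(¬crit) = {q1, q2, q3}
Sat(start ∧ ¬crit) = {q2}
AF (start ∧ ¬crit): least fixpoint, start Z0 = {q2}, add states with every successor in Z. Z1 = {q2, q4}; Z2 = {q1, q2, q4}; fixed.
Sat(AF (start ∧ ¬crit)) = {q1, q2, q4}

{q1, q2, q4}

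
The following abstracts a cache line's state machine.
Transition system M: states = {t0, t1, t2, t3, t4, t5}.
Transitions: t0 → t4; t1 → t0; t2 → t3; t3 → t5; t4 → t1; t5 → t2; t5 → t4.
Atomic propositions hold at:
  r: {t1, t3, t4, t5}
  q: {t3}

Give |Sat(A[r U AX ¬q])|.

5

Sat(¬q) = {t0, t1, t2, t4, t5}
Sat(AX ¬q) = {s : every successor in {t0, t1, t2, t4, t5}} = {t0, t1, t3, t4, t5}
A[r U AX ¬q]: least fixpoint, start Z0 = Sat(AX ¬q) = {t0, t1, t3, t4, t5}, add states in Sat(r) with every successor in Z. Already a fixed point.
Sat(A[r U AX ¬q]) = {t0, t1, t3, t4, t5}
|Sat(A[r U AX ¬q])| = |{t0, t1, t3, t4, t5}| = 5.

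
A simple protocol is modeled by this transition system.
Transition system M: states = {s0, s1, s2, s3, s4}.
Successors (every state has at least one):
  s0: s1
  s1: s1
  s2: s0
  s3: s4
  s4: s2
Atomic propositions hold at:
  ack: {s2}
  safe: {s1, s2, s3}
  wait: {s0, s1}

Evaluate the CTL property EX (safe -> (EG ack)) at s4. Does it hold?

EG ack: greatest fixpoint, start Z0 = {s2}, keep only states in Sat with some successor in Z. Z1 = ∅; fixed.
Sat(EG ack) = ∅
Sat(safe -> (EG ack)) = {s0, s4}
Sat(EX (safe -> (EG ack))) = {s : some successor in {s0, s4}} = {s2, s3}
s4 ∉ Sat(EX (safe -> (EG ack))) = {s2, s3}, so the formula does not hold at s4.

No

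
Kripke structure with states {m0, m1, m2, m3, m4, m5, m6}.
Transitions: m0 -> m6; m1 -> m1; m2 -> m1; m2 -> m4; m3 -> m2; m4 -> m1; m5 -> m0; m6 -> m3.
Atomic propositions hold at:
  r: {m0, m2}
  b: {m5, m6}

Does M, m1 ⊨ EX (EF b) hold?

No

EF b: least fixpoint, start Z0 = {m5, m6}, add states with some successor in Z. Z1 = {m0, m5, m6}; fixed.
Sat(EF b) = {m0, m5, m6}
Sat(EX (EF b)) = {s : some successor in {m0, m5, m6}} = {m0, m5}
m1 ∉ Sat(EX (EF b)) = {m0, m5}, so the formula does not hold at m1.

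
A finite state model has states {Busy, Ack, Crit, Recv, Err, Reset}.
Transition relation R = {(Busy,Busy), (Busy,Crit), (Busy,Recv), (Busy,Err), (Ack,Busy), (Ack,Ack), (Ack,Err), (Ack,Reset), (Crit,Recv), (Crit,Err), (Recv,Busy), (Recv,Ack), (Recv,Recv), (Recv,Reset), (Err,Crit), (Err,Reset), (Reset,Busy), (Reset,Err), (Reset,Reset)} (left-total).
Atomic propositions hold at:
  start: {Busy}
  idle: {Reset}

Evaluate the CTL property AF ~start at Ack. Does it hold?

Sat(~start) = {Ack, Crit, Recv, Err, Reset}
AF ~start: least fixpoint, start Z0 = {Ack, Crit, Recv, Err, Reset}, add states with every successor in Z. Already a fixed point.
Sat(AF ~start) = {Ack, Crit, Recv, Err, Reset}
Ack ∈ Sat(AF ~start) = {Ack, Crit, Recv, Err, Reset}, so the formula holds at Ack.

Yes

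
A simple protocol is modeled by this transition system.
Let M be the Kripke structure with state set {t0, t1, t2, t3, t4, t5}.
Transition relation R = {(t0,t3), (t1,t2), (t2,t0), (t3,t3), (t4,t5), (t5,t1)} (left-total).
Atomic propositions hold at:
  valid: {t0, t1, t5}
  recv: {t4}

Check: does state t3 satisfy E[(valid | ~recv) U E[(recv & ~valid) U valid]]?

Sat(~recv) = {t0, t1, t2, t3, t5}
Sat(valid | ~recv) = {t0, t1, t2, t3, t5}
Sat(~valid) = {t2, t3, t4}
Sat(recv & ~valid) = {t4}
E[(recv & ~valid) U valid]: least fixpoint, start Z0 = Sat(valid) = {t0, t1, t5}, add states in Sat(recv & ~valid) with some successor in Z. Z1 = {t0, t1, t4, t5}; fixed.
Sat(E[(recv & ~valid) U valid]) = {t0, t1, t4, t5}
E[(valid | ~recv) U E[(recv & ~valid) U valid]]: least fixpoint, start Z0 = Sat(E[(recv & ~valid) U valid]) = {t0, t1, t4, t5}, add states in Sat(valid | ~recv) with some successor in Z. Z1 = {t0, t1, t2, t4, t5}; fixed.
Sat(E[(valid | ~recv) U E[(recv & ~valid) U valid]]) = {t0, t1, t2, t4, t5}
t3 ∉ Sat(E[(valid | ~recv) U E[(recv & ~valid) U valid]]) = {t0, t1, t2, t4, t5}, so the formula does not hold at t3.

No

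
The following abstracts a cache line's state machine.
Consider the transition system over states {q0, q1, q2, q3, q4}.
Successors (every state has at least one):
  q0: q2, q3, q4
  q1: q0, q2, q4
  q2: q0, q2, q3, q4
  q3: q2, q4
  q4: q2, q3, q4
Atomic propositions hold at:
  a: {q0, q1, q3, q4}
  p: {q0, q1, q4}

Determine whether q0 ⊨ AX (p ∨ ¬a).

Sat(¬a) = {q2}
Sat(p ∨ ¬a) = {q0, q1, q2, q4}
Sat(AX (p ∨ ¬a)) = {s : every successor in {q0, q1, q2, q4}} = {q1, q3}
q0 ∉ Sat(AX (p ∨ ¬a)) = {q1, q3}, so the formula does not hold at q0.

No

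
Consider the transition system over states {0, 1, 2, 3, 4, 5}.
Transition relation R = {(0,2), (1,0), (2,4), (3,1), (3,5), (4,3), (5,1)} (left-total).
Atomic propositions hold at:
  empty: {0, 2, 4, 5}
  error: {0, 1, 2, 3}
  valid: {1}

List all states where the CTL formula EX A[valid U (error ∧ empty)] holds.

{0, 1, 3, 5}

Sat(error ∧ empty) = {0, 2}
A[valid U (error ∧ empty)]: least fixpoint, start Z0 = Sat((error ∧ empty)) = {0, 2}, add states in Sat(valid) with every successor in Z. Z1 = {0, 1, 2}; fixed.
Sat(A[valid U (error ∧ empty)]) = {0, 1, 2}
Sat(EX A[valid U (error ∧ empty)]) = {s : some successor in {0, 1, 2}} = {0, 1, 3, 5}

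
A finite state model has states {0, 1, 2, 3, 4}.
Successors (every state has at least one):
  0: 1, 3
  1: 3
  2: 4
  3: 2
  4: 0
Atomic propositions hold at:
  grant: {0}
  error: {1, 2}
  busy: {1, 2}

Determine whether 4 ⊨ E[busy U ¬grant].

Yes

Sat(¬grant) = {1, 2, 3, 4}
E[busy U ¬grant]: least fixpoint, start Z0 = Sat(¬grant) = {1, 2, 3, 4}, add states in Sat(busy) with some successor in Z. Already a fixed point.
Sat(E[busy U ¬grant]) = {1, 2, 3, 4}
4 ∈ Sat(E[busy U ¬grant]) = {1, 2, 3, 4}, so the formula holds at 4.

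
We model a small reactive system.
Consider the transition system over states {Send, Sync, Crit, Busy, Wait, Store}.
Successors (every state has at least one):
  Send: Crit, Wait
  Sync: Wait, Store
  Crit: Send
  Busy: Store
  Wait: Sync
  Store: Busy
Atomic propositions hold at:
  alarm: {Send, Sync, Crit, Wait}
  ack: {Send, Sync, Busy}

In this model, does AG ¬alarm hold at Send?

Sat(¬alarm) = {Busy, Store}
AG ¬alarm: greatest fixpoint, start Z0 = {Busy, Store}, keep only states in Sat with every successor in Z. Already a fixed point.
Sat(AG ¬alarm) = {Busy, Store}
Send ∉ Sat(AG ¬alarm) = {Busy, Store}, so the formula does not hold at Send.

No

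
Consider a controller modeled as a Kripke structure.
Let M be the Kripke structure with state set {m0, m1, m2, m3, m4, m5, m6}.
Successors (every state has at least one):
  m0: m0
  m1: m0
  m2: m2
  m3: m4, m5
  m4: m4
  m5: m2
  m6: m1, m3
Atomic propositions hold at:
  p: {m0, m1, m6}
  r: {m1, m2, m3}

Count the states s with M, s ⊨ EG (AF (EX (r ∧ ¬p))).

Sat(¬p) = {m2, m3, m4, m5}
Sat(r ∧ ¬p) = {m2, m3}
Sat(EX (r ∧ ¬p)) = {s : some successor in {m2, m3}} = {m2, m5, m6}
AF (EX (r ∧ ¬p)): least fixpoint, start Z0 = {m2, m5, m6}, add states with every successor in Z. Already a fixed point.
Sat(AF (EX (r ∧ ¬p))) = {m2, m5, m6}
EG (AF (EX (r ∧ ¬p))): greatest fixpoint, start Z0 = {m2, m5, m6}, keep only states in Sat with some successor in Z. Z1 = {m2, m5}; fixed.
Sat(EG (AF (EX (r ∧ ¬p)))) = {m2, m5}
|Sat(EG (AF (EX (r ∧ ¬p))))| = |{m2, m5}| = 2.

2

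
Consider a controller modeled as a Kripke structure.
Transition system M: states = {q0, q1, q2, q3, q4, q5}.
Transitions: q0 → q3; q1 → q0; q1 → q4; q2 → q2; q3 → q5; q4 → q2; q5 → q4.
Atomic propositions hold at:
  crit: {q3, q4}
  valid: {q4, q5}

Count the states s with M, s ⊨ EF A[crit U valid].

5

A[crit U valid]: least fixpoint, start Z0 = Sat(valid) = {q4, q5}, add states in Sat(crit) with every successor in Z. Z1 = {q3, q4, q5}; fixed.
Sat(A[crit U valid]) = {q3, q4, q5}
EF A[crit U valid]: least fixpoint, start Z0 = {q3, q4, q5}, add states with some successor in Z. Z1 = {q0, q1, q3, q4, q5}; fixed.
Sat(EF A[crit U valid]) = {q0, q1, q3, q4, q5}
|Sat(EF A[crit U valid])| = |{q0, q1, q3, q4, q5}| = 5.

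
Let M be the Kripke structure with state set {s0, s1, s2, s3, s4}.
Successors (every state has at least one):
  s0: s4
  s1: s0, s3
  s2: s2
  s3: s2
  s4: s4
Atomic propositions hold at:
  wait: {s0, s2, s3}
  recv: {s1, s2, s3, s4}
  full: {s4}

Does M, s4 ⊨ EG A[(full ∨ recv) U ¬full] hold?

Sat(full ∨ recv) = {s1, s2, s3, s4}
Sat(¬full) = {s0, s1, s2, s3}
A[(full ∨ recv) U ¬full]: least fixpoint, start Z0 = Sat(¬full) = {s0, s1, s2, s3}, add states in Sat(full ∨ recv) with every successor in Z. Already a fixed point.
Sat(A[(full ∨ recv) U ¬full]) = {s0, s1, s2, s3}
EG A[(full ∨ recv) U ¬full]: greatest fixpoint, start Z0 = {s0, s1, s2, s3}, keep only states in Sat with some successor in Z. Z1 = {s1, s2, s3}; fixed.
Sat(EG A[(full ∨ recv) U ¬full]) = {s1, s2, s3}
s4 ∉ Sat(EG A[(full ∨ recv) U ¬full]) = {s1, s2, s3}, so the formula does not hold at s4.

No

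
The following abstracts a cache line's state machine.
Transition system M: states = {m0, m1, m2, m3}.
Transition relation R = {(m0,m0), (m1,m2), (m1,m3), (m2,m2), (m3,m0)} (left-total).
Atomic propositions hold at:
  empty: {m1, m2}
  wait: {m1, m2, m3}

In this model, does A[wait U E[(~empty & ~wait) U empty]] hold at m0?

Sat(~empty) = {m0, m3}
Sat(~wait) = {m0}
Sat(~empty & ~wait) = {m0}
E[(~empty & ~wait) U empty]: least fixpoint, start Z0 = Sat(empty) = {m1, m2}, add states in Sat(~empty & ~wait) with some successor in Z. Already a fixed point.
Sat(E[(~empty & ~wait) U empty]) = {m1, m2}
A[wait U E[(~empty & ~wait) U empty]]: least fixpoint, start Z0 = Sat(E[(~empty & ~wait) U empty]) = {m1, m2}, add states in Sat(wait) with every successor in Z. Already a fixed point.
Sat(A[wait U E[(~empty & ~wait) U empty]]) = {m1, m2}
m0 ∉ Sat(A[wait U E[(~empty & ~wait) U empty]]) = {m1, m2}, so the formula does not hold at m0.

No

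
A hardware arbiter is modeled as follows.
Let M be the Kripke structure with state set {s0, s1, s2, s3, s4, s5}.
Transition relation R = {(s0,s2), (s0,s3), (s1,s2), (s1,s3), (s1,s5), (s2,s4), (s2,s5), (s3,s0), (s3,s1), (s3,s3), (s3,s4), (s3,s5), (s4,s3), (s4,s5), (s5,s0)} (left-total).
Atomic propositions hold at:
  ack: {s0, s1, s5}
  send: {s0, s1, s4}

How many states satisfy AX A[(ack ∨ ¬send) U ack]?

1

Sat(¬send) = {s2, s3, s5}
Sat(ack ∨ ¬send) = {s0, s1, s2, s3, s5}
A[(ack ∨ ¬send) U ack]: least fixpoint, start Z0 = Sat(ack) = {s0, s1, s5}, add states in Sat(ack ∨ ¬send) with every successor in Z. Already a fixed point.
Sat(A[(ack ∨ ¬send) U ack]) = {s0, s1, s5}
Sat(AX A[(ack ∨ ¬send) U ack]) = {s : every successor in {s0, s1, s5}} = {s5}
|Sat(AX A[(ack ∨ ¬send) U ack])| = |{s5}| = 1.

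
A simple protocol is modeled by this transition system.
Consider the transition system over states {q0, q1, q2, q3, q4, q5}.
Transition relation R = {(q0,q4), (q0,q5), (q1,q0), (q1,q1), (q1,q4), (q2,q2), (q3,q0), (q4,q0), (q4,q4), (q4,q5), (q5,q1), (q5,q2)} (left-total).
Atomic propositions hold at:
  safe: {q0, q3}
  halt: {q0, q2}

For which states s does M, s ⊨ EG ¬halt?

{q1, q4, q5}

Sat(¬halt) = {q1, q3, q4, q5}
EG ¬halt: greatest fixpoint, start Z0 = {q1, q3, q4, q5}, keep only states in Sat with some successor in Z. Z1 = {q1, q4, q5}; fixed.
Sat(EG ¬halt) = {q1, q4, q5}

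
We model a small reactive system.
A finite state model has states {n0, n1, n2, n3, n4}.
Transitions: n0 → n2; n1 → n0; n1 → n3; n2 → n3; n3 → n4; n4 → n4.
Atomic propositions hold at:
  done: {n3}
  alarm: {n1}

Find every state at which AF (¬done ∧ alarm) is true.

{n1}

Sat(¬done) = {n0, n1, n2, n4}
Sat(¬done ∧ alarm) = {n1}
AF (¬done ∧ alarm): least fixpoint, start Z0 = {n1}, add states with every successor in Z. Already a fixed point.
Sat(AF (¬done ∧ alarm)) = {n1}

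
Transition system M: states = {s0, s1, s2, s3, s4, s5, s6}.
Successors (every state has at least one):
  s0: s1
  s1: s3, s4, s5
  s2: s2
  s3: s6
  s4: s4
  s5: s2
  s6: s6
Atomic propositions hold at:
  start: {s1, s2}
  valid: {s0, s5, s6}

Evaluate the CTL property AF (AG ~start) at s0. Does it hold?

Sat(~start) = {s0, s3, s4, s5, s6}
AG ~start: greatest fixpoint, start Z0 = {s0, s3, s4, s5, s6}, keep only states in Sat with every successor in Z. Z1 = {s3, s4, s6}; fixed.
Sat(AG ~start) = {s3, s4, s6}
AF (AG ~start): least fixpoint, start Z0 = {s3, s4, s6}, add states with every successor in Z. Already a fixed point.
Sat(AF (AG ~start)) = {s3, s4, s6}
s0 ∉ Sat(AF (AG ~start)) = {s3, s4, s6}, so the formula does not hold at s0.

No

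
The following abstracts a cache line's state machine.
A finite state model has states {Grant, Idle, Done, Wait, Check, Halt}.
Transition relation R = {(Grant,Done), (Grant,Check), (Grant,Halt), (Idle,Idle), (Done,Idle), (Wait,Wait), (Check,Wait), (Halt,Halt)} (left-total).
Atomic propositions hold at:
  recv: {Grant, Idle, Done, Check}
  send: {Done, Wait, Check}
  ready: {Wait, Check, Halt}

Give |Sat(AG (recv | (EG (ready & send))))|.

4

Sat(ready & send) = {Wait, Check}
EG (ready & send): greatest fixpoint, start Z0 = {Wait, Check}, keep only states in Sat with some successor in Z. Already a fixed point.
Sat(EG (ready & send)) = {Wait, Check}
Sat(recv | (EG (ready & send))) = {Grant, Idle, Done, Wait, Check}
AG (recv | (EG (ready & send))): greatest fixpoint, start Z0 = {Grant, Idle, Done, Wait, Check}, keep only states in Sat with every successor in Z. Z1 = {Idle, Done, Wait, Check}; fixed.
Sat(AG (recv | (EG (ready & send)))) = {Idle, Done, Wait, Check}
|Sat(AG (recv | (EG (ready & send))))| = |{Idle, Done, Wait, Check}| = 4.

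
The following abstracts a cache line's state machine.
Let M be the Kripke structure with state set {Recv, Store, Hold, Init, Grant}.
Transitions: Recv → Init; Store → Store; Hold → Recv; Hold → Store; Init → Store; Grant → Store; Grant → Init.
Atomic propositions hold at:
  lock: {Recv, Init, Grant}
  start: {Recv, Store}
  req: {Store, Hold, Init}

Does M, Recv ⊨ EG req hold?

EG req: greatest fixpoint, start Z0 = {Store, Hold, Init}, keep only states in Sat with some successor in Z. Already a fixed point.
Sat(EG req) = {Store, Hold, Init}
Recv ∉ Sat(EG req) = {Store, Hold, Init}, so the formula does not hold at Recv.

No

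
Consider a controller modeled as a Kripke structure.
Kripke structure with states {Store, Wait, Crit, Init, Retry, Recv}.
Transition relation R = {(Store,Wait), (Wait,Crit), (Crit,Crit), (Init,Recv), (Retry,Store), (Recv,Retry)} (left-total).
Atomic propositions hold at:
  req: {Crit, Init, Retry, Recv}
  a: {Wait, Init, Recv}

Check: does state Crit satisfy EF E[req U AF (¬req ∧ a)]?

Sat(¬req) = {Store, Wait}
Sat(¬req ∧ a) = {Wait}
AF (¬req ∧ a): least fixpoint, start Z0 = {Wait}, add states with every successor in Z. Z1 = {Store, Wait}; Z2 = {Store, Wait, Retry}; Z3 = {Store, Wait, Retry, Recv}; Z4 = {Store, Wait, Init, Retry, Recv}; fixed.
Sat(AF (¬req ∧ a)) = {Store, Wait, Init, Retry, Recv}
E[req U AF (¬req ∧ a)]: least fixpoint, start Z0 = Sat(AF (¬req ∧ a)) = {Store, Wait, Init, Retry, Recv}, add states in Sat(req) with some successor in Z. Already a fixed point.
Sat(E[req U AF (¬req ∧ a)]) = {Store, Wait, Init, Retry, Recv}
EF E[req U AF (¬req ∧ a)]: least fixpoint, start Z0 = {Store, Wait, Init, Retry, Recv}, add states with some successor in Z. Already a fixed point.
Sat(EF E[req U AF (¬req ∧ a)]) = {Store, Wait, Init, Retry, Recv}
Crit ∉ Sat(EF E[req U AF (¬req ∧ a)]) = {Store, Wait, Init, Retry, Recv}, so the formula does not hold at Crit.

No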